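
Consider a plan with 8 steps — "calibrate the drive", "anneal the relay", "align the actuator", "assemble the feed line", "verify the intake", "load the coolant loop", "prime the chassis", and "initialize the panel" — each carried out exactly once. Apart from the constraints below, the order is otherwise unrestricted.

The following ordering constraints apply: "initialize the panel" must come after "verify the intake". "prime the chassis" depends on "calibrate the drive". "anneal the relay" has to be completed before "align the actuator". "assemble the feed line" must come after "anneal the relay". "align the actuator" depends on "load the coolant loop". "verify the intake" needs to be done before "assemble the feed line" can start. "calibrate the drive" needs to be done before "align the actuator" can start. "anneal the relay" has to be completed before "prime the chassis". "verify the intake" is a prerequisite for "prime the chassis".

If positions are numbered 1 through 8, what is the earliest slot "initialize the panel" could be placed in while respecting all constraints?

2

Working backwards through the constraints from "initialize the panel", its only required predecessor is "verify the intake".
With 1 mandatory predecessor, the earliest "initialize the panel" can sit is position 1+1 = 2, and placing just that one first achieves it.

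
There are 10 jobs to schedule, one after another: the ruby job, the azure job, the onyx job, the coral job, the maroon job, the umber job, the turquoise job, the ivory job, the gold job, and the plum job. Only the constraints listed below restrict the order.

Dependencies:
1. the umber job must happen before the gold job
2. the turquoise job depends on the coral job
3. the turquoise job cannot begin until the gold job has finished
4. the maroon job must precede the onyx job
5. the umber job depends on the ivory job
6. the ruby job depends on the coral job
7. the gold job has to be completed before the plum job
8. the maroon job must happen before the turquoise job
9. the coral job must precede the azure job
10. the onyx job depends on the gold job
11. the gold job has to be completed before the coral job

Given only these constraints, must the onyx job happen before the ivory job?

No

In fact the dependencies run the other way: the ivory job → the umber job → the gold job → the onyx job.
So the onyx job never precedes the ivory job.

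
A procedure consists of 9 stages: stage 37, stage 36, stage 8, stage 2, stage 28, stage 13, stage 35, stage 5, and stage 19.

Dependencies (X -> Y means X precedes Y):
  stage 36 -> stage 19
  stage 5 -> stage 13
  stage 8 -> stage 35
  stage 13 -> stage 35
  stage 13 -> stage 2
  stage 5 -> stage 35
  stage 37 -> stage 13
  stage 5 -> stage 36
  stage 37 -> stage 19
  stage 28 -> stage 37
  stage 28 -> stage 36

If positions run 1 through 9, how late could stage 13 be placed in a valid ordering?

7

The stages that are forced after stage 13, directly or by a chain of constraints, are stage 2, stage 35. That's 2 stages.
So at least 2 stages follow stage 13, putting stage 13 no later than position 7. That position is achievable by scheduling everything else first.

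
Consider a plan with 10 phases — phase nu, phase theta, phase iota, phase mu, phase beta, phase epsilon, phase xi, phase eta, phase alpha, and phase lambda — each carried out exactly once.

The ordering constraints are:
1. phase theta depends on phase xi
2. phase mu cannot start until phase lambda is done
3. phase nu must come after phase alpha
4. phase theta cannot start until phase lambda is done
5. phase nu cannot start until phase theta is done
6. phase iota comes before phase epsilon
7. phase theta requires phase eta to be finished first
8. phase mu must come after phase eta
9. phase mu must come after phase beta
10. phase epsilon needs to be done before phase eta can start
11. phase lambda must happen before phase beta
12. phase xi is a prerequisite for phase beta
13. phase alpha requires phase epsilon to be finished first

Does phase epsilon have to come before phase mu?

Yes

Following the dependencies: phase epsilon → phase eta → phase mu.
Hence phase epsilon necessarily comes before phase mu.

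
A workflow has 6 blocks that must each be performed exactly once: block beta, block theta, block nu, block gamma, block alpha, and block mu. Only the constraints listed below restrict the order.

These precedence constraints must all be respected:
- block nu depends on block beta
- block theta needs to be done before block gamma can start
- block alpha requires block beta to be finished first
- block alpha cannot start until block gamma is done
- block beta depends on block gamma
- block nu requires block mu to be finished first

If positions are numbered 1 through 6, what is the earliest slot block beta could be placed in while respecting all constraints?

The blocks that are forced before block beta, directly or transitively, are block theta, block gamma. That's 2 blocks.
So at minimum 2 blocks come before block beta, putting block beta no earlier than position 3. That position is achievable by scheduling exactly those predecessors first.

3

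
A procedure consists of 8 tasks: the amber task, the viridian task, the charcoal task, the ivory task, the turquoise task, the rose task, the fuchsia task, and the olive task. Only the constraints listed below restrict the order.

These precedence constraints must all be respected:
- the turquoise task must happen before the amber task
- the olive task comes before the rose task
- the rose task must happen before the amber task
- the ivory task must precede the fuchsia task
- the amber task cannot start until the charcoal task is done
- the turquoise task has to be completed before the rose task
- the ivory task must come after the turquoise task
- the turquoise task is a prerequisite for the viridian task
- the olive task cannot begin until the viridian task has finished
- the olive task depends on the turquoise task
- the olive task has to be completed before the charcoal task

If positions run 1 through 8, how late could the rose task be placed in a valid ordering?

Following the constraints forward from the rose task, its only required successor is the amber task.
With 1 mandatory successor out of 8 tasks total, the latest slot for the rose task is 8−1 = 7, and it's reachable by doing all non-successors before the rose task.

7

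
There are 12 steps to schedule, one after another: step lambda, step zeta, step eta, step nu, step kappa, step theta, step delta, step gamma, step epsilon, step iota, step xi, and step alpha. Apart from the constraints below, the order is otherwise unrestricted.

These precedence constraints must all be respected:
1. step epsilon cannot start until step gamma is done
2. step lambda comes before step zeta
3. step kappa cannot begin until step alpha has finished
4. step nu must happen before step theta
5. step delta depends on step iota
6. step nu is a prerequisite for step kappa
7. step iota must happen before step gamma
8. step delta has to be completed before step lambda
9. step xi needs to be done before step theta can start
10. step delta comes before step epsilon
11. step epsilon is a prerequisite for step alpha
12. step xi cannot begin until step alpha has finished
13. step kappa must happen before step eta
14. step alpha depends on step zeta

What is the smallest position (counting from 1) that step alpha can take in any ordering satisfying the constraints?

Working backwards through the constraints from step alpha, its full set of required predecessors is step lambda, step zeta, step delta, step gamma, step epsilon, step iota — 6 of them.
So at minimum 6 steps come before step alpha, putting step alpha no earlier than position 7. That position is achievable by scheduling exactly those predecessors first.

7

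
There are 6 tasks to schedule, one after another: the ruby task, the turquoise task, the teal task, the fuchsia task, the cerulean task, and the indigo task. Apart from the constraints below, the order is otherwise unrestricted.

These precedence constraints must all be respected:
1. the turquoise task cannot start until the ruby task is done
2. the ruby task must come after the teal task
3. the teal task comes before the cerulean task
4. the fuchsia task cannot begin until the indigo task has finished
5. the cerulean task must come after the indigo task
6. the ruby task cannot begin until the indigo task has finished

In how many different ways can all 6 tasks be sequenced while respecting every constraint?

27

2 tasks have no prerequisites (the teal task, the indigo task), so any of them could come first.
Systematically extending each partial ordering one task at a time and counting, there are 27 complete orderings.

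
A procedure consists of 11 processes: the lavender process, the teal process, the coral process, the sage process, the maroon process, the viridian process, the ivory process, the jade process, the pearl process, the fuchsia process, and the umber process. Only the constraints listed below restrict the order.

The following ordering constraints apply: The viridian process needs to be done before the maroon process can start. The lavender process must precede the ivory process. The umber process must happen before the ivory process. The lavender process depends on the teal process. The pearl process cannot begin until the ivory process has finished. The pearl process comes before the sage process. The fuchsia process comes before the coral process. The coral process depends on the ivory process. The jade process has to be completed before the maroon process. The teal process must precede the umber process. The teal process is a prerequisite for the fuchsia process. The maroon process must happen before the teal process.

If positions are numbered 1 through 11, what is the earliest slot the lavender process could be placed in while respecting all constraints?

The processes that are forced before the lavender process, directly or transitively, are the teal process, the maroon process, the viridian process, the jade process. That's 4 processes.
So at minimum 4 processes come before the lavender process, putting the lavender process no earlier than position 5. That position is achievable by scheduling exactly those predecessors first.

5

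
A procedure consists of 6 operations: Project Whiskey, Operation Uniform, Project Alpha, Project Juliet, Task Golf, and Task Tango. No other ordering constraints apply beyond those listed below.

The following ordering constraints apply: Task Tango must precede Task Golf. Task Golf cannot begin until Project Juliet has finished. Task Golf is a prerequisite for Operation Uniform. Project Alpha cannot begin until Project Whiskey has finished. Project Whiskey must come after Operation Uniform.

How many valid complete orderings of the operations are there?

The operations with no prerequisites are Project Juliet, Task Tango; any of them can be placed first.
Enumerating by repeatedly choosing an available operation (one whose prerequisites are all placed) gives 2 distinct complete orderings.

2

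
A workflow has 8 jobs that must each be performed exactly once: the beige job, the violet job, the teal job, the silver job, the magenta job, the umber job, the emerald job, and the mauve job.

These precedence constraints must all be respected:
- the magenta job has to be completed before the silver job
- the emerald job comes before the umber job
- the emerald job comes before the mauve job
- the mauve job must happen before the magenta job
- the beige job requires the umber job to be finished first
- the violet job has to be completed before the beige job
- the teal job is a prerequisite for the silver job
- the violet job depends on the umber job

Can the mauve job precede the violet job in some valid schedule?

The constraints leave the mauve job and the violet job unordered relative to each other; nothing requires the violet job earlier.
So a valid ordering placing the mauve job earlier than the violet job exists.

Yes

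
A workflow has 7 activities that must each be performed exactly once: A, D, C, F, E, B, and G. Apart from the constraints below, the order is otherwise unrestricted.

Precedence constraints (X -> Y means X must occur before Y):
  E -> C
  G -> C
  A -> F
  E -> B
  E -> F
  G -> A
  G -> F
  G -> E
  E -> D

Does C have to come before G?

In fact the dependencies run the other way: G → C.
So C never precedes G.

No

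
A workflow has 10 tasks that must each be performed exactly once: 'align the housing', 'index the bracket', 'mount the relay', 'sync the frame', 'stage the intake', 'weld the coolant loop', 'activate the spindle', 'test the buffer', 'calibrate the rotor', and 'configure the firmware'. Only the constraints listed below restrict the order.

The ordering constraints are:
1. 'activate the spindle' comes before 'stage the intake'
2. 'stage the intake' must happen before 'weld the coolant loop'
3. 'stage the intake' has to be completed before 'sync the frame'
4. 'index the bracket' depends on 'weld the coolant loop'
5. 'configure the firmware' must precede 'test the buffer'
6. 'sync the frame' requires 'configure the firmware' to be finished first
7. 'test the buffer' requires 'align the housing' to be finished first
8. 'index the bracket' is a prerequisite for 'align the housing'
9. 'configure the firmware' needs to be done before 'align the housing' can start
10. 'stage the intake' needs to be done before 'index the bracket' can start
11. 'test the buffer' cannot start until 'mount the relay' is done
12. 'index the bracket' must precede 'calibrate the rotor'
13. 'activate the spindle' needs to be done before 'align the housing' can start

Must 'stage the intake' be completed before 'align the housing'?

Yes

There is a constraint chain 'stage the intake' → 'index the bracket' → 'align the housing'.
So 'stage the intake' must precede 'align the housing' in any valid ordering.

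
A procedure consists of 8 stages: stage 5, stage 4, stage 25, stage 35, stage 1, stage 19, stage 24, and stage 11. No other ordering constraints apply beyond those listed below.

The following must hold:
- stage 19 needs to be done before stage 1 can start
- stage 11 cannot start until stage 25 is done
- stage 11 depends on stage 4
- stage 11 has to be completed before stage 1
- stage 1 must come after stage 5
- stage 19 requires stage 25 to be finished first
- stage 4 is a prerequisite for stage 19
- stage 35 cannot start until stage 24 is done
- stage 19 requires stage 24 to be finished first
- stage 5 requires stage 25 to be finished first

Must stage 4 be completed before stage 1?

Yes

Tracing the constraints gives a chain: stage 4 → stage 19 → stage 1.
Hence stage 4 necessarily comes before stage 1.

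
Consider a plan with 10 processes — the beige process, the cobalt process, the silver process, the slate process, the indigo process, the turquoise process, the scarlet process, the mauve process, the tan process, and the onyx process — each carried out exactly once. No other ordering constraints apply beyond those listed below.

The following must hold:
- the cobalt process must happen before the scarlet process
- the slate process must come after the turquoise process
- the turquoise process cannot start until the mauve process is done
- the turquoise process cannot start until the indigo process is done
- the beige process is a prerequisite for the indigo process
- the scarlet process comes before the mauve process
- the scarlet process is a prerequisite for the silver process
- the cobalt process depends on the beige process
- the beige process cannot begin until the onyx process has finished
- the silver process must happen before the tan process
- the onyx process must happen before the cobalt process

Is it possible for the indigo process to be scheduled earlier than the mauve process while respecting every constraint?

Yes

The constraints leave the indigo process and the mauve process unordered relative to each other; nothing requires the mauve process earlier.
So a valid ordering placing the indigo process earlier than the mauve process exists.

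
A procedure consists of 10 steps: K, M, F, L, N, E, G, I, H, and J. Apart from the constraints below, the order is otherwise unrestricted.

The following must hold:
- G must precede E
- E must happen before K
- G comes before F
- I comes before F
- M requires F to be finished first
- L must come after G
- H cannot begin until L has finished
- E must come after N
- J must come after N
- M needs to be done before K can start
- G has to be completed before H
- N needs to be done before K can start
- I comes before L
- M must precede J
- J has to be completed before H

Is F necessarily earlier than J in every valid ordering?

Yes

Tracing the constraints gives a chain: F → M → J.
Hence F necessarily comes before J.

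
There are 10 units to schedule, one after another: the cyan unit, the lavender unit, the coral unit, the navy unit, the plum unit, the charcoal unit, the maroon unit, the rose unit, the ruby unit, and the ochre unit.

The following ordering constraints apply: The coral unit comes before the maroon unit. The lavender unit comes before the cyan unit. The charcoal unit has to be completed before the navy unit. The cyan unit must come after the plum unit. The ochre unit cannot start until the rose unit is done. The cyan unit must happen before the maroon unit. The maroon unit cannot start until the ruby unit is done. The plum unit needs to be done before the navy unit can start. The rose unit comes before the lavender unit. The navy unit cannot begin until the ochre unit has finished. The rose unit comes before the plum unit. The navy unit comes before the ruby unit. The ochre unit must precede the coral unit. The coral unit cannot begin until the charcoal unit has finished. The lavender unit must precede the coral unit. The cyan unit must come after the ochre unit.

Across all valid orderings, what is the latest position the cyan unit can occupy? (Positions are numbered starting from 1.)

Following the constraints forward from the cyan unit, its only required successor is the maroon unit.
So at least 1 unit follows the cyan unit, putting the cyan unit no later than position 9. That position is achievable by scheduling everything else first.

9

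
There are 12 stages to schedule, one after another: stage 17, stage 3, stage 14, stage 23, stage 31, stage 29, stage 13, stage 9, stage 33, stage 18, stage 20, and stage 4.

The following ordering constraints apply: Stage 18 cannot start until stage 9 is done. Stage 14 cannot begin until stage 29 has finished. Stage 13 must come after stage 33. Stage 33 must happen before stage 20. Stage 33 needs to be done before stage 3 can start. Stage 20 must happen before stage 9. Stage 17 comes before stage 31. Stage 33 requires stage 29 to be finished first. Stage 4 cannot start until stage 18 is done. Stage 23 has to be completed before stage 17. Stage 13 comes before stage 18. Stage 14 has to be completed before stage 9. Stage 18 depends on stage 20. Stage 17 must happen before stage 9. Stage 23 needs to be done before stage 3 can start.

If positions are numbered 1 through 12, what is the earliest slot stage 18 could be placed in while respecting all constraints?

9

The stages that are forced before stage 18, directly or transitively, are stage 17, stage 14, stage 23, stage 29, stage 13, stage 9, stage 33, stage 20. That's 8 stages.
With 8 mandatory predecessors, the earliest stage 18 can sit is position 8+1 = 9, and placing just those 8 first achieves it.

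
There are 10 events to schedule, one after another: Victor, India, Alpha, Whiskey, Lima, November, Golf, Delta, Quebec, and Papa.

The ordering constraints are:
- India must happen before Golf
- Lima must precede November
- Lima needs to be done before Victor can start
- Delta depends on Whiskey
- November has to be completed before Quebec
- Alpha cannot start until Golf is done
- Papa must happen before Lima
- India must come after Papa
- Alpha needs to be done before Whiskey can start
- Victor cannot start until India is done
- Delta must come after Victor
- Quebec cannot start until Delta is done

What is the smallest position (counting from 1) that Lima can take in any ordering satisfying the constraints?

2

Working backwards through the constraints from Lima, its only required predecessor is Papa.
With 1 mandatory predecessor, the earliest Lima can sit is position 1+1 = 2, and placing just that one first achieves it.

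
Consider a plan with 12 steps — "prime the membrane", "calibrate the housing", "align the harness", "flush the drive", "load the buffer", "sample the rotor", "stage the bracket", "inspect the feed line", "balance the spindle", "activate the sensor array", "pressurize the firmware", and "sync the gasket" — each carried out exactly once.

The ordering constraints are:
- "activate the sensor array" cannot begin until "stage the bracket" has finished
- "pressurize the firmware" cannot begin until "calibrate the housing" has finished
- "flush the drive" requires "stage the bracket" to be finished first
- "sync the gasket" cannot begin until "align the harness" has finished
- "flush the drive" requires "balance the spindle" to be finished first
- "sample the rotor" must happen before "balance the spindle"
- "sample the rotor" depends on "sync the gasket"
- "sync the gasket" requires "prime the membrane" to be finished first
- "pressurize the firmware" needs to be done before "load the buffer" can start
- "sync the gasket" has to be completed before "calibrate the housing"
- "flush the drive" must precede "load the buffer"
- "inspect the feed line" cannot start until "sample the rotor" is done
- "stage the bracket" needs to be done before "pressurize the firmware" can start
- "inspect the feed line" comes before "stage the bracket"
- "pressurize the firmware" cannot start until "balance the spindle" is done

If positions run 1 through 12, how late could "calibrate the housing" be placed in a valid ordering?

10

Following every chain forward from "calibrate the housing", the steps that must come later are "load the buffer", "pressurize the firmware" — 2 of them.
With 2 mandatory successors out of 12 steps total, the latest slot for "calibrate the housing" is 12−2 = 10, and it's reachable by doing all non-successors before "calibrate the housing".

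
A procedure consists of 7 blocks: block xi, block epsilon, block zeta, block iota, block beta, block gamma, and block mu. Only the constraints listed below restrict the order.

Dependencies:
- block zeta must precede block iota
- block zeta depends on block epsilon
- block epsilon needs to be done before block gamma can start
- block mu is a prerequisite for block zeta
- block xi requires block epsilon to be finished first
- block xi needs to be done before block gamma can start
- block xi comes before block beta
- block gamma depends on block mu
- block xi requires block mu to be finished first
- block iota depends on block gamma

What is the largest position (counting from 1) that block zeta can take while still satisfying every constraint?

6

Following the constraints forward from block zeta, its only required successor is block iota.
With 1 mandatory successor out of 7 blocks total, the latest slot for block zeta is 7−1 = 6, and it's reachable by doing all non-successors before block zeta.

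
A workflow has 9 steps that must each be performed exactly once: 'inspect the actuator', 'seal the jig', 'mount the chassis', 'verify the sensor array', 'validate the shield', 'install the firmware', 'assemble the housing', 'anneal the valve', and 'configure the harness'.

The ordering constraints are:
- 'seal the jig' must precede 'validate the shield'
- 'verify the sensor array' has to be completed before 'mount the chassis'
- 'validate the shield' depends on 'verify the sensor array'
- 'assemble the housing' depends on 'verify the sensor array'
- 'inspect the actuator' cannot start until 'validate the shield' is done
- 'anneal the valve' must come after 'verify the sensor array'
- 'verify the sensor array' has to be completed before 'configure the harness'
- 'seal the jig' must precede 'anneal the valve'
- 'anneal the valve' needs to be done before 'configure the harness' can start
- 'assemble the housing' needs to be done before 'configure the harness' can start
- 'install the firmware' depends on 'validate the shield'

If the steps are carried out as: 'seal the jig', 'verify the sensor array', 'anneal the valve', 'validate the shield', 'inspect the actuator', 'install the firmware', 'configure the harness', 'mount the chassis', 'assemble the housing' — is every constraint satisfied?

No

In the proposed order, 'configure the harness' appears before 'assemble the housing'.
Since 'assemble the housing' is required before 'configure the harness', the ordering is invalid.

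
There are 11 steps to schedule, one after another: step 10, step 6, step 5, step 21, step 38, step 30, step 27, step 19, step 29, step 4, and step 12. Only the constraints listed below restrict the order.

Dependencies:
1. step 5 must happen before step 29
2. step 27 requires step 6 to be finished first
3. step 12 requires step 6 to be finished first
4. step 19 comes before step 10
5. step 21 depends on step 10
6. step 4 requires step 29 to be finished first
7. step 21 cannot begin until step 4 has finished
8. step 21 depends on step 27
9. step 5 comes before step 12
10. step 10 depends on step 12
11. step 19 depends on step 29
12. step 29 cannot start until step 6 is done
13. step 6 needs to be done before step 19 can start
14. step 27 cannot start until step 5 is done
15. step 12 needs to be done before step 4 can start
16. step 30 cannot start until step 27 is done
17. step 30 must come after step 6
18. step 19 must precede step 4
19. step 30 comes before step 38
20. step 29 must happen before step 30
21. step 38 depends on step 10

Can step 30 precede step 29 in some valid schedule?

There is a dependency chain step 29 → step 30, so step 30 always comes after step 29.
So no valid ordering can have step 30 before step 29.

No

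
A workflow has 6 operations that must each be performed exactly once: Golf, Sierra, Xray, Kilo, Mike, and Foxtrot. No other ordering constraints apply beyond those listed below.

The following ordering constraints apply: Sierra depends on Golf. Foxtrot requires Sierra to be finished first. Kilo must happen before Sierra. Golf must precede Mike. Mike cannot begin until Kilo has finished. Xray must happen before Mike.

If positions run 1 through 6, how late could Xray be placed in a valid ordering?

Following the constraints forward from Xray, its only required successor is Mike.
So at least 1 operation follows Xray, putting Xray no later than position 5. That position is achievable by scheduling everything else first.

5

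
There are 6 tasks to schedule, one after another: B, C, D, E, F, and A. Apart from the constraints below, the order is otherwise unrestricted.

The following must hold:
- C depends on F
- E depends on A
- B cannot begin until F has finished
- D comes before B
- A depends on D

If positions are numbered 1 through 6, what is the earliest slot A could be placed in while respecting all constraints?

The only task forced before A (directly or transitively) is D.
With 1 mandatory predecessor, the earliest A can sit is position 1+1 = 2, and placing just that one first achieves it.

2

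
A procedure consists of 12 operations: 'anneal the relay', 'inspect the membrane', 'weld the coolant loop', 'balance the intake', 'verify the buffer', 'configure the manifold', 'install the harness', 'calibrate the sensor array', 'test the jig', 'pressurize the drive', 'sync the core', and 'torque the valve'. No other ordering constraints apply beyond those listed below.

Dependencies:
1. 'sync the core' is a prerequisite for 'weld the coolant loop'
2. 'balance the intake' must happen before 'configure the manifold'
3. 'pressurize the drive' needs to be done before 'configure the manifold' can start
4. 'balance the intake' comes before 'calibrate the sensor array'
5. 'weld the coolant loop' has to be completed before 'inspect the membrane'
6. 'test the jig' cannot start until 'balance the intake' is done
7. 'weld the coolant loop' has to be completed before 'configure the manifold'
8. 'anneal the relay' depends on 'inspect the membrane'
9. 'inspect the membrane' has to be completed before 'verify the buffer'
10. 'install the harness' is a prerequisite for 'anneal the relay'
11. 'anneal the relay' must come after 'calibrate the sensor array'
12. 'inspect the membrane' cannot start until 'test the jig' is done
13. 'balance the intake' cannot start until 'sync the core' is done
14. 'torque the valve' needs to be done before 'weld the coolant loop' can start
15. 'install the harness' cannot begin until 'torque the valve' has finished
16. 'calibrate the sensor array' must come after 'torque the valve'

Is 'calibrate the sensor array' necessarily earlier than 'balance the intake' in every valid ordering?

The constraints actually force 'balance the intake' before 'calibrate the sensor array' (via 'balance the intake' → 'calibrate the sensor array'), not the other way around.
So 'calibrate the sensor array' does not have to come before 'balance the intake' — it cannot.

No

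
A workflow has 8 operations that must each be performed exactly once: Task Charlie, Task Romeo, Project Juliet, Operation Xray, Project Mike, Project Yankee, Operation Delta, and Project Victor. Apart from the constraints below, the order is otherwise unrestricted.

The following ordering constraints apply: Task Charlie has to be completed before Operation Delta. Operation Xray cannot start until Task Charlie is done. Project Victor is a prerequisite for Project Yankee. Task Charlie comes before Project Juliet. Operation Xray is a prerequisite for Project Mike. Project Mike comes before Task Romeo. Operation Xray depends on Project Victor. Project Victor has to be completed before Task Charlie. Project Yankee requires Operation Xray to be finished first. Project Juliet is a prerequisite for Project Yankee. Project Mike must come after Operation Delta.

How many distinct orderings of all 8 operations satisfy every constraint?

Only Project Victor has no prerequisites, so it must go first.
Enumerating by repeatedly choosing an available operation (one whose prerequisites are all placed) gives 26 distinct complete orderings.

26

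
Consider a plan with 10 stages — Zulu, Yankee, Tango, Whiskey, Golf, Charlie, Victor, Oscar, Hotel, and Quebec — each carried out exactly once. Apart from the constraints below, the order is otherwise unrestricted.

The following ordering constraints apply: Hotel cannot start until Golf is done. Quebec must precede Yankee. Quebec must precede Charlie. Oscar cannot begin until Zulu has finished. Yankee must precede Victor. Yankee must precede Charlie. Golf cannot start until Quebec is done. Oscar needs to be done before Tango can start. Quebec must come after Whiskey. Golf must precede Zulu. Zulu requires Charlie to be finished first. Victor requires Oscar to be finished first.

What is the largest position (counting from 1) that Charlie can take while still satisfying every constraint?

Every stage that must follow Charlie has to come after it. Tracing all chains starting from Charlie, those stages are: Zulu, Tango, Victor, Oscar — 4 in total.
So at least 4 stages follow Charlie, putting Charlie no later than position 6. That position is achievable by scheduling everything else first.

6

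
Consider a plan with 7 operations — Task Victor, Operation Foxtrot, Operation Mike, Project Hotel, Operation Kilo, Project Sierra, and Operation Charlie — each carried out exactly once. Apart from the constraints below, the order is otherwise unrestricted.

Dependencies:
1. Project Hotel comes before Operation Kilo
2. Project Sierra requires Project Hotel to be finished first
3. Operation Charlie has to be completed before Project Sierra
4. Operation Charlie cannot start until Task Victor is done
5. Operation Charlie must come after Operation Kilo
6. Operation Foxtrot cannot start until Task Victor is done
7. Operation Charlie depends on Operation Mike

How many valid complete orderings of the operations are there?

54

3 operations have no prerequisites (Task Victor, Operation Mike, Project Hotel), so any of them could come first.
Counting all ways to extend the partial order to a total order gives 54.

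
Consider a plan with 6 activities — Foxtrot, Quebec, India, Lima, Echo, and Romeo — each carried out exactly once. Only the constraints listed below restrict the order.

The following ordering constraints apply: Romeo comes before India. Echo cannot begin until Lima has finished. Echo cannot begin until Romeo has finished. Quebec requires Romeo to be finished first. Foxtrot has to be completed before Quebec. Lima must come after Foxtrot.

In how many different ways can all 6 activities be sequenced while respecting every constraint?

The activities with no prerequisites are Foxtrot, Romeo; any of them can be placed first.
Systematically extending each partial ordering one activity at a time and counting, there are 33 complete orderings.

33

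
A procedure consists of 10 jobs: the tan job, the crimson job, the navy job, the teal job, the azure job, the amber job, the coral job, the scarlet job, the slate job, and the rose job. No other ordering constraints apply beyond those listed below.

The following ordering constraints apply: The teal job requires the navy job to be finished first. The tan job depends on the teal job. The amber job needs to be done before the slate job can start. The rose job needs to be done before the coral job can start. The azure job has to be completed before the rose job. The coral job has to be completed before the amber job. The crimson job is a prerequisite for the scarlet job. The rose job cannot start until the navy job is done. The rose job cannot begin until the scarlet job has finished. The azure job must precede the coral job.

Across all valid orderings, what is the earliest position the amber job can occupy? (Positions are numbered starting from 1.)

7

The jobs that are forced before the amber job, directly or transitively, are the crimson job, the navy job, the azure job, the coral job, the scarlet job, the rose job. That's 6 jobs.
With 6 mandatory predecessors, the earliest the amber job can sit is position 6+1 = 7, and placing just those 6 first achieves it.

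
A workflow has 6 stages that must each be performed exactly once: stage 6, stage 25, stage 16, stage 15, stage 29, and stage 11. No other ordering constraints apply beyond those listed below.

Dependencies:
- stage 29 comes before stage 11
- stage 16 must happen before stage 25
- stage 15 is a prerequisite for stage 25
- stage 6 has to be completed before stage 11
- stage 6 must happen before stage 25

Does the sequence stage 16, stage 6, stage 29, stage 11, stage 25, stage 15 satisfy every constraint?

No

The sequence places stage 25 ahead of stage 15.
Since stage 15 is required before stage 25, the ordering is invalid.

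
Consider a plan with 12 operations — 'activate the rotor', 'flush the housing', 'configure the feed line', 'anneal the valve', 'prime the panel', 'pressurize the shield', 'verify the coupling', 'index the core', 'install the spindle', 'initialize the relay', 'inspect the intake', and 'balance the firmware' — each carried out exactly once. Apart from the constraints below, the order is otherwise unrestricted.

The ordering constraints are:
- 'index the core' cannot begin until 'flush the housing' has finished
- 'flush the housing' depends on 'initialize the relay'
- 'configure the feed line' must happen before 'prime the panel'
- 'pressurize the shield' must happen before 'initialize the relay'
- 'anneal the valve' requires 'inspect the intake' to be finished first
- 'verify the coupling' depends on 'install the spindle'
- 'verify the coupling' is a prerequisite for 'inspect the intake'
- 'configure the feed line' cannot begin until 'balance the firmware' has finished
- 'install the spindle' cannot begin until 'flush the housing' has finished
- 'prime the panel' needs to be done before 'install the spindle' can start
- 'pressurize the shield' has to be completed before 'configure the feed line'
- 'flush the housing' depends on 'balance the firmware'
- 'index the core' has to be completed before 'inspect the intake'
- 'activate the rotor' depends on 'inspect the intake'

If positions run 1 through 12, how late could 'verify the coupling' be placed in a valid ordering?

9

Every operation that must follow 'verify the coupling' has to come after it. Tracing all chains starting from 'verify the coupling', those operations are: 'activate the rotor', 'anneal the valve', 'inspect the intake' — 3 in total.
So at least 3 operations follow 'verify the coupling', putting 'verify the coupling' no later than position 9. That position is achievable by scheduling everything else first.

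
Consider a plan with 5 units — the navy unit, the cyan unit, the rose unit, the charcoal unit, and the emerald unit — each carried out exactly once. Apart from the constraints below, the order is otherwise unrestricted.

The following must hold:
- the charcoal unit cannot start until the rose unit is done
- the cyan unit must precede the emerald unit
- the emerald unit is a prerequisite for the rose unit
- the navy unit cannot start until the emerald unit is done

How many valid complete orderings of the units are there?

Only the cyan unit has no prerequisites, so it must go first.
Counting all ways to extend the partial order to a total order gives 3.

3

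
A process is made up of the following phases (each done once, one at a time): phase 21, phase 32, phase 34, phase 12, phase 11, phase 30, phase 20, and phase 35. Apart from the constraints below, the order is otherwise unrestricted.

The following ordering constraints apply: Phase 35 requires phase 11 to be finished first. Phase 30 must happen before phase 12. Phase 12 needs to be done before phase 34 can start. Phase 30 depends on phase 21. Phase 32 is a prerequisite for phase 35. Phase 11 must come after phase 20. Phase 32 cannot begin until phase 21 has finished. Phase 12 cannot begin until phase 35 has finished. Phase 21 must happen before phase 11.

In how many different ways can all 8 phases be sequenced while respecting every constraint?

2 phases have no prerequisites (phase 21, phase 20), so any of them could come first.
Counting all ways to extend the partial order to a total order gives 23.

23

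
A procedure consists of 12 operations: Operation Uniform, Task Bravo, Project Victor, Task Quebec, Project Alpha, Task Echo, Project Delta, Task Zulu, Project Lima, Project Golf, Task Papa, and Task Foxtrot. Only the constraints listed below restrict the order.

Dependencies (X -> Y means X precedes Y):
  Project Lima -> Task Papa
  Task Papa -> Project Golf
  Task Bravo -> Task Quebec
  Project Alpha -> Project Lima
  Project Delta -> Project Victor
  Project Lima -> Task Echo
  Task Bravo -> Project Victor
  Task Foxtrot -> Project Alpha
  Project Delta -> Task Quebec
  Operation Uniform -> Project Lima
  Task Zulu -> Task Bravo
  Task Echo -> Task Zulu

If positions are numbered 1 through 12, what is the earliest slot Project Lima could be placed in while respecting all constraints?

4

Every operation that must precede Project Lima has to come before it. Tracing all chains that end at Project Lima, those operations are: Operation Uniform, Project Alpha, Task Foxtrot — 3 in total.
So at minimum 3 operations come before Project Lima, putting Project Lima no earlier than position 4. That position is achievable by scheduling exactly those predecessors first.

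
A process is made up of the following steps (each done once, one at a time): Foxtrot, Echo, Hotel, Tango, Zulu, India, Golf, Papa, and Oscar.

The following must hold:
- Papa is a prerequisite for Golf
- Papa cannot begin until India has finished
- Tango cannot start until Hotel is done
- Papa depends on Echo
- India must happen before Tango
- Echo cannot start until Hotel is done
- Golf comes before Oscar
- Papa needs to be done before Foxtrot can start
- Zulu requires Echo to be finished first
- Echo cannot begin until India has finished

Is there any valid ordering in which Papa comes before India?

The constraints give a chain India → Papa, which forces India before Papa.
Hence Papa can never be scheduled before India.

No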